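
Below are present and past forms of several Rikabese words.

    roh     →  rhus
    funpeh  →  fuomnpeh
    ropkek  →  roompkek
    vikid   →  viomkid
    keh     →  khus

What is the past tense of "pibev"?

piombev

keh and funpeh both end in -h yet inflect differently (khus, fuomnpeh), so the final letter is not what conditions the rule; the number of vowels is.
"pibev" has 2 vowels. The stems with 2 vowels (ropkek → roompkek, funpeh → fuomnpeh, vikid → viomkid) insert -om- after the first vowel.
The other pattern: stems with 1 vowel delete the last vowel and add -us.
So pibev → piombev.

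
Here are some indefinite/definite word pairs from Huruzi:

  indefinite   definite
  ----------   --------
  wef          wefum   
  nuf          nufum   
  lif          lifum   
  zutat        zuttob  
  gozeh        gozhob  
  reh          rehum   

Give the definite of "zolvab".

gozeh and reh both end in -h yet inflect differently (gozhob, rehum), so the final letter is not what conditions the rule; the number of vowels is.
"zolvab" has 2 vowels. The stems with 2 vowels (gozeh → gozhob, zutat → zuttob) delete the last vowel and add -ob.
The other pattern: stems with 1 vowel add -um.
So zolvab → zolvbob.

zolvbob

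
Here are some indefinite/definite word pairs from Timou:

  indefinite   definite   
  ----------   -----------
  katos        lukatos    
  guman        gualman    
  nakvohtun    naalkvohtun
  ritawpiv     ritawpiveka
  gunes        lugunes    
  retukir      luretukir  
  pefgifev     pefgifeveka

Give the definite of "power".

retukir and ritawpiv both have last vowel 'i' yet inflect differently (luretukir, ritawpiveka), so the last vowel is not what conditions the rule; the final letter is.
"power" ends in -r. The one such stem in the data (retukir → luretukir) adds the prefix lu-, so the same rule applies.
So power → lupower.

lupower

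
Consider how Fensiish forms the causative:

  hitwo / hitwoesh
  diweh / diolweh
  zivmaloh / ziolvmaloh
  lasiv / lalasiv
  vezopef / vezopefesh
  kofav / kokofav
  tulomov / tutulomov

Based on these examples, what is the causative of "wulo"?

tulomov and zivmaloh both have last vowel 'o' yet inflect differently (tutulomov, ziolvmaloh), so the last vowel is not what conditions the rule; the final letter is.
"wulo" ends in -o. The one such stem in the data (hitwo → hitwoesh) adds -esh, so the same rule applies.
The other patterns: stems ending in -v repeat the first consonant+vowel as a prefix; stems ending in -h insert -ol- after the first vowel.
So wulo → wuloesh.

wuloesh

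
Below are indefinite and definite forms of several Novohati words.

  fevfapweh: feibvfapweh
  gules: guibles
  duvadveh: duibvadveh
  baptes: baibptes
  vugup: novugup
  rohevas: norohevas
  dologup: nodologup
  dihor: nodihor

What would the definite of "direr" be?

gules and rohevas both end in -s yet inflect differently (guibles, norohevas), so the final letter is not what conditions the rule; the last vowel is.
"direr" has last vowel 'e'. The stems whose last vowel is 'e' (fevfapweh → feibvfapweh, gules → guibles, duvadveh → duibvadveh) insert -ib- after the first vowel.
So direr → diibrer.

diibrer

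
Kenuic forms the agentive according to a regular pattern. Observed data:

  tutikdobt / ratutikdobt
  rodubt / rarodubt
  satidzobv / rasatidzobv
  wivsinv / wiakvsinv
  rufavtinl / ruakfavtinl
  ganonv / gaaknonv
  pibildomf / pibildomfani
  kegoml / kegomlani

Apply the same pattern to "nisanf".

niaksanf

"nisanf" has second-to-last letter 'n'. The stems whose second-to-last letter is 'n' (wivsinv → wiakvsinv, rufavtinl → ruakfavtinl, ganonv → gaaknonv) insert -ak- after the first vowel.
The other patterns: stems whose second-to-last letter is 'b' add the prefix ra-; stems whose second-to-last letter is 'm' add -ani.
So nisanf → niaksanf.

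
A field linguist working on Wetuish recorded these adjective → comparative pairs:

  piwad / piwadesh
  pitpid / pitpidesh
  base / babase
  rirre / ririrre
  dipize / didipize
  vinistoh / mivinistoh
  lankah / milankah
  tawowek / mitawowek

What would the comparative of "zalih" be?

"zalih" ends in -h. The stems ending in -h (vinistoh → mivinistoh, lankah → milankah) add the prefix mi-.
So zalih → mizalih.

mizalih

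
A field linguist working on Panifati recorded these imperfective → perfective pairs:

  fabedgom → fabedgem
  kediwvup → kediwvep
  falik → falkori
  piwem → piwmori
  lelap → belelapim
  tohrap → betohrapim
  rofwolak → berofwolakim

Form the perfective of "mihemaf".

bemihemafim

fabedgom and piwem both end in -m yet inflect differently (fabedgem, piwmori), so the final letter is not what conditions the rule; the last vowel is.
"mihemaf" has last vowel 'a'. The stems whose last vowel is 'a' (lelap → belelapim, tohrap → betohrapim, rofwolak → berofwolakim) add be- … -im around the stem.
The other patterns: stems whose last vowel is 'o' or 'u' change the last vowel to 'e'; stems whose last vowel is 'e' or 'i' delete the last vowel and add -ori.
So mihemaf → bemihemafim.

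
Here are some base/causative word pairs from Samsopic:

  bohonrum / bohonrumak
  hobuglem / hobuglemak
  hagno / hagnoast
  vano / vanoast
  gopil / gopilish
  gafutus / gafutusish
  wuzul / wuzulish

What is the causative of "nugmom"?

bohonrum and gafutus both have last vowel 'u' yet inflect differently (bohonrumak, gafutusish), so the last vowel is not what conditions the rule; the final letter is.
"nugmom" ends in -m. The stems ending in -m (bohonrum → bohonrumak, hobuglem → hobuglemak) add -ak.
The other patterns: stems ending in -o add -ast; stems ending in -l or -s add -ish.
So nugmom → nugmomak.

nugmomak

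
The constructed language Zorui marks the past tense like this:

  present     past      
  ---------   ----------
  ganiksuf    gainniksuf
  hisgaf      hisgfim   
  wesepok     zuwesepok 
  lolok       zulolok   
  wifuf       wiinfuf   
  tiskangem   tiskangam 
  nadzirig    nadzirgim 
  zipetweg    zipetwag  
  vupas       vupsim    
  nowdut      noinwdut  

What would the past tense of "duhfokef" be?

zipetweg and nadzirig both end in -g yet inflect differently (zipetwag, nadzirgim), so the final letter is not what conditions the rule; the last vowel is.
"duhfokef" has last vowel 'e'. The stems whose last vowel is 'e' (tiskangem → tiskangam, zipetweg → zipetwag) change the last vowel to 'a'.
So duhfokef → duhfokaf.

duhfokaf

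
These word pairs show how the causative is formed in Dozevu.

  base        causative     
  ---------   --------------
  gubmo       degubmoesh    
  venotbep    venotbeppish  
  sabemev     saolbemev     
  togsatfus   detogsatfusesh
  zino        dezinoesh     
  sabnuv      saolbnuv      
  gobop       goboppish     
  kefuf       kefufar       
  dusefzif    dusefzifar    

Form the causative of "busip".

busippish

sabnuv and kefuf both have last vowel 'u' yet inflect differently (saolbnuv, kefufar), so the last vowel is not what conditions the rule; the final letter is.
"busip" ends in -p. The stems ending in -p (venotbep → venotbeppish, gobop → goboppish) double the final consonant and add -ish.
The other patterns: stems ending in -v insert -ol- after the first vowel; stems ending in -f add -ar; stems ending in -o or -s add de- … -esh around the stem.
So busip → busippish.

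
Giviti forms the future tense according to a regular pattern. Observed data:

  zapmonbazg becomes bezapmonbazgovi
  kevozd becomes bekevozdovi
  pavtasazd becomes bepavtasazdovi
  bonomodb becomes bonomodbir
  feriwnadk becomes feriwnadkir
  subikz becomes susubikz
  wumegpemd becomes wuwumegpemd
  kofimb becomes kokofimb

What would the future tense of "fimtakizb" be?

kevozd and wumegpemd both end in -d yet inflect differently (bekevozdovi, wuwumegpemd), so the final letter is not what conditions the rule; the second-to-last letter is.
"fimtakizb" has second-to-last letter 'z'. The stems whose second-to-last letter is 'z' (zapmonbazg → bezapmonbazgovi, kevozd → bekevozdovi, pavtasazd → bepavtasazdovi) add be- … -ovi around the stem.
The other patterns: stems whose second-to-last letter is 'd' add -ir; stems whose second-to-last letter is 'k' or 'm' repeat the first consonant+vowel as a prefix.
So fimtakizb → befimtakizbovi.

befimtakizbovi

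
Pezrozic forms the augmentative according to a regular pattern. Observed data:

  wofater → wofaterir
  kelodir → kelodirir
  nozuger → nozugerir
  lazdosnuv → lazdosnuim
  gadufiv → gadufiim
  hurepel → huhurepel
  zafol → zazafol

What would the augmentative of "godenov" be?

godenoim

"godenov" ends in -v. The stems ending in -v (lazdosnuv → lazdosnuim, gadufiv → gadufiim) drop the final letter and add -im.
The other patterns: stems ending in -r add -ir; stems ending in -l repeat the first consonant+vowel as a prefix.
So godenov → godenoim.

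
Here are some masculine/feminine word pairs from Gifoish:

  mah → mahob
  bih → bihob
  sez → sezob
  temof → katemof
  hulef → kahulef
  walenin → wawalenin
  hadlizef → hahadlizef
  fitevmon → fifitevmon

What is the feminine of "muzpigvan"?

temof and hadlizef both end in -f yet inflect differently (katemof, hahadlizef), so the final letter is not what conditions the rule; the number of vowels is.
"muzpigvan" has 3 vowels. The stems with 3 vowels (walenin → wawalenin, hadlizef → hahadlizef, fitevmon → fifitevmon) repeat the first consonant+vowel as a prefix.
So muzpigvan → mumuzpigvan.

mumuzpigvan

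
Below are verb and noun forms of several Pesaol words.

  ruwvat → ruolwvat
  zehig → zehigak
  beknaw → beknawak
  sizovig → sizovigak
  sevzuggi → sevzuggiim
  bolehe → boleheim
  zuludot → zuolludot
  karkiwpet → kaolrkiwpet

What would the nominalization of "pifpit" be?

piolfpit

"pifpit" ends in -t. The stems ending in -t (karkiwpet → kaolrkiwpet, zuludot → zuolludot, ruwvat → ruolwvat) insert -ol- after the first vowel.
So pifpit → piolfpit.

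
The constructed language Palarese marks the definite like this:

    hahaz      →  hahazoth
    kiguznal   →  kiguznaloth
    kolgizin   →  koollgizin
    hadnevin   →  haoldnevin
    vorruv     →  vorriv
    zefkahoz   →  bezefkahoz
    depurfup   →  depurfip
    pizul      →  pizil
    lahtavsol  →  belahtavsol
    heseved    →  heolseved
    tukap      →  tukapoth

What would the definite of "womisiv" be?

kiguznal and pizul both end in -l yet inflect differently (kiguznaloth, pizil), so the final letter is not what conditions the rule; the last vowel is.
"womisiv" has last vowel 'i'. The stems whose last vowel is 'i' (kolgizin → koollgizin, hadnevin → haoldnevin) insert -ol- after the first vowel.
So womisiv → woolmisiv.

woolmisiv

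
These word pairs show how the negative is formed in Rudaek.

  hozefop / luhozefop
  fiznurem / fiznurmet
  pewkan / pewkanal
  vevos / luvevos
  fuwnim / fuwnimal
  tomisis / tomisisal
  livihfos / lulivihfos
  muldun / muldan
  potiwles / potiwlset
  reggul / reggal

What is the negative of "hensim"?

potiwles and livihfos both end in -s yet inflect differently (potiwlset, lulivihfos), so the final letter is not what conditions the rule; the last vowel is.
"hensim" has last vowel 'i'. The stems whose last vowel is 'i' (fuwnim → fuwnimal, tomisis → tomisisal) add -al.
The other patterns: stems whose last vowel is 'u' change the last vowel to 'a'; stems whose last vowel is 'e' delete the last vowel and add -et; stems whose last vowel is 'o' add the prefix lu-.
So hensim → hensimal.

hensimal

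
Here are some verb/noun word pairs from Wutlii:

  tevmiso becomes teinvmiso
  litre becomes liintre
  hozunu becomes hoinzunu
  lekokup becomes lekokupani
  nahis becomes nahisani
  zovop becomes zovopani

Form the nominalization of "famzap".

famzapani

"famzap" ends in a consonant. The stems ending in a consonant (lekokup → lekokupani, nahis → nahisani, zovop → zovopani) add -ani.
So famzap → famzapani.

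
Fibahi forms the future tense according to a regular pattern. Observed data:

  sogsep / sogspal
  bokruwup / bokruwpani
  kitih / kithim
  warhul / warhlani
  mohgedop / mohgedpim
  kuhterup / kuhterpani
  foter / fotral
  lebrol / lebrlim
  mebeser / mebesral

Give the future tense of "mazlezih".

"mazlezih" has last vowel 'i'. The one such stem in the data (kitih → kithim) deletes the last vowel and adds -im (as do lebrol, mohgedop), so the same rule applies.
So mazlezih → mazlezhim.

mazlezhim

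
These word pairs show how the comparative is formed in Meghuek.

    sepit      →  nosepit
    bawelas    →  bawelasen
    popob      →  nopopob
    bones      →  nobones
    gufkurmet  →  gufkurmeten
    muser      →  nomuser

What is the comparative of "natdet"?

nonatdet

bawelas and bones both end in -s yet inflect differently (bawelasen, nobones), so the final letter is not what conditions the rule; the number of vowels is.
"natdet" has 2 vowels. The stems with 2 vowels (popob → nopopob, bones → nobones, sepit → nosepit) add the prefix no-.
So natdet → nonatdet.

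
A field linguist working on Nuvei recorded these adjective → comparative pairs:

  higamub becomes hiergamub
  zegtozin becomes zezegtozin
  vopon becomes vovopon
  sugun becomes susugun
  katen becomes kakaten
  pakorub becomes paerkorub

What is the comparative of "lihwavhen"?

lilihwavhen

sugun and higamub both have last vowel 'u' yet inflect differently (susugun, hiergamub), so the last vowel is not what conditions the rule; the final letter is.
"lihwavhen" ends in -n. The stems ending in -n (vopon → vovopon, sugun → susugun, zegtozin → zezegtozin) repeat the first consonant+vowel as a prefix.
So lihwavhen → lilihwavhen.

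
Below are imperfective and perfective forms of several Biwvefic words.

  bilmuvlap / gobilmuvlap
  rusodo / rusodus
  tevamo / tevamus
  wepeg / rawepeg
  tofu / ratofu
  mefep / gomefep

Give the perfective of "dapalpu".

radapalpu

"dapalpu" ends in -u. The one such stem in the data (tofu → ratofu) adds the prefix ra-, so the same rule applies.
So dapalpu → radapalpu.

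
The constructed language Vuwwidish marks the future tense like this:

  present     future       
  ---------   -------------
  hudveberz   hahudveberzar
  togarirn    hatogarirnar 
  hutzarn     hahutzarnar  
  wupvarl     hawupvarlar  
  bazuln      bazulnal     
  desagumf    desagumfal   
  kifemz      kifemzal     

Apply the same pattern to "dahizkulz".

dahizkulzal

"dahizkulz" has second-to-last letter 'l'. The one such stem in the data (bazuln → bazulnal) adds -al, so the same rule applies.
The other pattern: stems whose second-to-last letter is 'r' add ha- … -ar around the stem.
So dahizkulz → dahizkulzal.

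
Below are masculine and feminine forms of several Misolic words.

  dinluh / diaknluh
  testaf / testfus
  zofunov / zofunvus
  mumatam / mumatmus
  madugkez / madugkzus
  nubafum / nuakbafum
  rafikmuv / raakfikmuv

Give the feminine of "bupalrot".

"bupalrot" has last vowel 'o'. The one such stem in the data (zofunov → zofunvus) deletes the last vowel and adds -us (as do testaf, madugkez), so the same rule applies.
The other pattern: stems whose last vowel is 'u' insert -ak- after the first vowel.
So bupalrot → bupalrtus.

bupalrtus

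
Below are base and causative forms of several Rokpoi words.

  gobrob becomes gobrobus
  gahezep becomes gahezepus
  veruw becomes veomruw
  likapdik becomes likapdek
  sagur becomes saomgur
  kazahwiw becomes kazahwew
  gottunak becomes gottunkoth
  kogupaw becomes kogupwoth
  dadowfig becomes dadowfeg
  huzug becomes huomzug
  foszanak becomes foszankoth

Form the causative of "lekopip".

lekopep

kogupaw and veruw both end in -w yet inflect differently (kogupwoth, veomruw), so the final letter is not what conditions the rule; the last vowel is.
"lekopip" has last vowel 'i'. The stems whose last vowel is 'i' (kazahwiw → kazahwew, dadowfig → dadowfeg, likapdik → likapdek) change the last vowel to 'e'.
So lekopip → lekopep.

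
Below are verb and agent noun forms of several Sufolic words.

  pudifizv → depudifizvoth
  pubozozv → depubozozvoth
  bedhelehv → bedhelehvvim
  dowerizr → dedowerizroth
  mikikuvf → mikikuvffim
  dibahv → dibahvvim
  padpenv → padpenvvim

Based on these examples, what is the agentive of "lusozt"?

pubozozv and padpenv both end in -v yet inflect differently (depubozozvoth, padpenvvim), so the final letter is not what conditions the rule; the second-to-last letter is.
"lusozt" has second-to-last letter 'z'. The stems whose second-to-last letter is 'z' (dowerizr → dedowerizroth, pubozozv → depubozozvoth, pudifizv → depudifizvoth) add de- … -oth around the stem.
So lusozt → delusoztoth.

delusoztoth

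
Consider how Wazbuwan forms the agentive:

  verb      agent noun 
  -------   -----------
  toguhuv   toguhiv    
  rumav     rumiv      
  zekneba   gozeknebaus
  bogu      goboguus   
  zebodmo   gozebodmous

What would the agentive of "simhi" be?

rumav and zekneba both have last vowel 'a' yet inflect differently (rumiv, gozeknebaus), so the last vowel is not what conditions the rule; whether the stem ends in a vowel or a consonant is.
"simhi" ends in a vowel. The stems ending in a vowel (zekneba → gozeknebaus, bogu → goboguus, zebodmo → gozebodmous) add go- … -us around the stem.
The other pattern: stems ending in a consonant change the last vowel to 'i'.
So simhi → gosimhius.

gosimhius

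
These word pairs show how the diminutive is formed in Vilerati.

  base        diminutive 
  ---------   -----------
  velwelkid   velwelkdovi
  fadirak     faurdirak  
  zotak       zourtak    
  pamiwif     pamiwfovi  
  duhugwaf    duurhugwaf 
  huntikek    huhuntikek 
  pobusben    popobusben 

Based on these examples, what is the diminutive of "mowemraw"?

mourwemraw

"mowemraw" has last vowel 'a'. The stems whose last vowel is 'a' (duhugwaf → duurhugwaf, zotak → zourtak, fadirak → faurdirak) insert -ur- after the first vowel.
So mowemraw → mourwemraw.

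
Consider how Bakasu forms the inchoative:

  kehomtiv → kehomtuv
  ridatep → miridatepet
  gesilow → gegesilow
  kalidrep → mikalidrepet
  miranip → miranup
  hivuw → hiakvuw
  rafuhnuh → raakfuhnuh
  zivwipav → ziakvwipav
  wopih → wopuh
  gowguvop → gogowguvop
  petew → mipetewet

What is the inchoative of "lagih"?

laguh

gesilow and hivuw both end in -w yet inflect differently (gegesilow, hiakvuw), so the final letter is not what conditions the rule; the last vowel is.
"lagih" has last vowel 'i'. The stems whose last vowel is 'i' (kehomtiv → kehomtuv, miranip → miranup, wopih → wopuh) change the last vowel to 'u'.
So lagih → laguh.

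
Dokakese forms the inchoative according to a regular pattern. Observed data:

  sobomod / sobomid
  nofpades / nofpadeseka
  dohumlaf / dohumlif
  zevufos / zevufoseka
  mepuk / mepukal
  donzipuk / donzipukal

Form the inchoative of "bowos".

"bowos" ends in -s. The stems ending in -s (zevufos → zevufoseka, nofpades → nofpadeseka) add -eka.
The other patterns: stems ending in -k add -al; stems ending in -d or -f change the last vowel to 'i'.
So bowos → bowoseka.

bowoseka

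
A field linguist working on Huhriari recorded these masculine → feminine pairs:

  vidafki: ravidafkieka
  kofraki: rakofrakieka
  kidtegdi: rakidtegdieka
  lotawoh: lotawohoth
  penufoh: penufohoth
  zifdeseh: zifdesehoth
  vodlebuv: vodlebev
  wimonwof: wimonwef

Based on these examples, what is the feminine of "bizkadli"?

rabizkadlieka

lotawoh and wimonwof both have last vowel 'o' yet inflect differently (lotawohoth, wimonwef), so the last vowel is not what conditions the rule; the final letter is.
"bizkadli" ends in -i. The stems ending in -i (vidafki → ravidafkieka, kofraki → rakofrakieka, kidtegdi → rakidtegdieka) add ra- … -eka around the stem.
So bizkadli → rabizkadlieka.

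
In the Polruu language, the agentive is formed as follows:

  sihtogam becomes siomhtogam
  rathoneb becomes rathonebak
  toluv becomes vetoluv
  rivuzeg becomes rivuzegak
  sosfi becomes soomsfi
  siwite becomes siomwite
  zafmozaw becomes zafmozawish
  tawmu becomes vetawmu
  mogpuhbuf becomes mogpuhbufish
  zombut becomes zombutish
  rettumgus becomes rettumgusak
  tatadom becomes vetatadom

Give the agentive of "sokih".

soomkih

tatadom and sihtogam both end in -m yet inflect differently (vetatadom, siomhtogam), so the final letter is not what conditions the rule; the first letter is.
"sokih" begins with s-. The stems beginning with s- (sihtogam → siomhtogam, sosfi → soomsfi, siwite → siomwite) insert -om- after the first vowel.
The other patterns: stems beginning with r- add -ak; stems beginning with t- add the prefix ve-; stems beginning with m- or z- add -ish.
So sokih → soomkih.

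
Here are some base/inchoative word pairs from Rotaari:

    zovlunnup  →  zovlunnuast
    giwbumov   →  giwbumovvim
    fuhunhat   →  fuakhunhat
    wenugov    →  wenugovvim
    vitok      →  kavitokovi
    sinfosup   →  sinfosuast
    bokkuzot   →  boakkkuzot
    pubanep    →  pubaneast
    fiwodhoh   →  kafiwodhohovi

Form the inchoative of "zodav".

bokkuzot and wenugov both have last vowel 'o' yet inflect differently (boakkkuzot, wenugovvim), so the last vowel is not what conditions the rule; the final letter is.
"zodav" ends in -v. The stems ending in -v (wenugov → wenugovvim, giwbumov → giwbumovvim) double the final consonant and add -im.
So zodav → zodavvim.

zodavvim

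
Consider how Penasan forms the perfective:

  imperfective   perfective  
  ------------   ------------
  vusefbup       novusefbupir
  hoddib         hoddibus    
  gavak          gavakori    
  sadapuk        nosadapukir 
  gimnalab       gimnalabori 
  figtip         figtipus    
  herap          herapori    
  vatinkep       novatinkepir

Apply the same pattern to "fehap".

gimnalab and hoddib both end in -b yet inflect differently (gimnalabori, hoddibus), so the final letter is not what conditions the rule; the last vowel is.
"fehap" has last vowel 'a'. The stems whose last vowel is 'a' (gavak → gavakori, gimnalab → gimnalabori, herap → herapori) add -ori.
The other patterns: stems whose last vowel is 'i' add -us; stems whose last vowel is 'e' or 'u' add no- … -ir around the stem.
So fehap → fehapori.

fehapori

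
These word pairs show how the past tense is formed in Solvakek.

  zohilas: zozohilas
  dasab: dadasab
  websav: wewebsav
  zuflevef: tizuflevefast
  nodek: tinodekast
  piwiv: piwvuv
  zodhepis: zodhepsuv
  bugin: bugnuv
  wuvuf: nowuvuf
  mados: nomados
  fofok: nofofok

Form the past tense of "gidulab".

gigidulab

websav and piwiv both end in -v yet inflect differently (wewebsav, piwvuv), so the final letter is not what conditions the rule; the last vowel is.
"gidulab" has last vowel 'a'. The stems whose last vowel is 'a' (zohilas → zozohilas, dasab → dadasab, websav → wewebsav) repeat the first consonant+vowel as a prefix.
The other patterns: stems whose last vowel is 'e' add ti- … -ast around the stem; stems whose last vowel is 'i' delete the last vowel and add -uv; stems whose last vowel is 'o' or 'u' add the prefix no-.
So gidulab → gigidulab.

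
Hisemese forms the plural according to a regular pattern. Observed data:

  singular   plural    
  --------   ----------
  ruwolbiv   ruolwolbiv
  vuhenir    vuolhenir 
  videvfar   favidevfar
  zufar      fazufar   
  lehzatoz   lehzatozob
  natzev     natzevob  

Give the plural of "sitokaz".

"sitokaz" has last vowel 'a'. The stems whose last vowel is 'a' (videvfar → favidevfar, zufar → fazufar) add the prefix fa-.
The other patterns: stems whose last vowel is 'i' insert -ol- after the first vowel; stems whose last vowel is 'e' or 'o' add -ob.
So sitokaz → fasitokaz.

fasitokaz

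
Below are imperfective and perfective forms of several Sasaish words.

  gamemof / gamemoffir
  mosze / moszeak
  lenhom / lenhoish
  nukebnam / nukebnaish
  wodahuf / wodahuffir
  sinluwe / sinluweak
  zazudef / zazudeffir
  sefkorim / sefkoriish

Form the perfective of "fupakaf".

fupakaffir

gamemof and lenhom both have last vowel 'o' yet inflect differently (gamemoffir, lenhoish), so the last vowel is not what conditions the rule; the final letter is.
"fupakaf" ends in -f. The stems ending in -f (gamemof → gamemoffir, wodahuf → wodahuffir, zazudef → zazudeffir) double the final consonant and add -ir.
The other patterns: stems ending in -m drop the final letter and add -ish; stems ending in -e add -ak.
So fupakaf → fupakaffir.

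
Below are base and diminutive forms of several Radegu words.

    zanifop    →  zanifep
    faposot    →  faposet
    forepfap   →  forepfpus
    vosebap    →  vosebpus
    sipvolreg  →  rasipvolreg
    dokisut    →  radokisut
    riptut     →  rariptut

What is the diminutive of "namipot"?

"namipot" has last vowel 'o'. The stems whose last vowel is 'o' (zanifop → zanifep, faposot → faposet) change the last vowel to 'e'.
So namipot → namipet.

namipet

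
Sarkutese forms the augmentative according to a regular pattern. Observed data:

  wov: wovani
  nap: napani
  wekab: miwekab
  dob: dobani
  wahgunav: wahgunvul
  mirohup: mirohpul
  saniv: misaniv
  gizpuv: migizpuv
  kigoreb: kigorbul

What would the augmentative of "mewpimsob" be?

wov and saniv both end in -v yet inflect differently (wovani, misaniv), so the final letter is not what conditions the rule; the number of vowels is.
"mewpimsob" has 3 vowels. The stems with 3 vowels (mirohup → mirohpul, kigoreb → kigorbul, wahgunav → wahgunvul) delete the last vowel and add -ul.
So mewpimsob → mewpimsbul.

mewpimsbul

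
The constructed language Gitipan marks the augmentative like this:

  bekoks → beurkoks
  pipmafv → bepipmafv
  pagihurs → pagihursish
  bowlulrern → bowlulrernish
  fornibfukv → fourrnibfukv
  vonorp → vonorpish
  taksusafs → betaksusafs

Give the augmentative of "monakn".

pagihurs and taksusafs both end in -s yet inflect differently (pagihursish, betaksusafs), so the final letter is not what conditions the rule; the second-to-last letter is.
"monakn" has second-to-last letter 'k'. The stems whose second-to-last letter is 'k' (fornibfukv → fourrnibfukv, bekoks → beurkoks) insert -ur- after the first vowel.
So monakn → mournakn.

mournakn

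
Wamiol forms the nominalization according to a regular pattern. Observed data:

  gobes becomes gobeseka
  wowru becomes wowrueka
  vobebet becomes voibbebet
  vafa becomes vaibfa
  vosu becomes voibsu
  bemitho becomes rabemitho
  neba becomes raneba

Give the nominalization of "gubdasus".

wowru and vosu both end in -u yet inflect differently (wowrueka, voibsu), so the final letter is not what conditions the rule; the first letter is.
"gubdasus" begins with g-. The one such stem in the data (gobes → gobeseka) adds -eka, so the same rule applies.
The other patterns: stems beginning with v- insert -ib- after the first vowel; stems beginning with b- or n- add the prefix ra-.
So gubdasus → gubdasuseka.

gubdasuseka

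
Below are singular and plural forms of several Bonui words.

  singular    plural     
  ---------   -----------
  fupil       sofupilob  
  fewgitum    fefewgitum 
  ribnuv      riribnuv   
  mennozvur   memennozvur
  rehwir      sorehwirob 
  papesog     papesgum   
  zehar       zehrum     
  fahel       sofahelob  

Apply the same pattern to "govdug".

gogovdug

zehar and mennozvur both end in -r yet inflect differently (zehrum, memennozvur), so the final letter is not what conditions the rule; the last vowel is.
"govdug" has last vowel 'u'. The stems whose last vowel is 'u' (mennozvur → memennozvur, ribnuv → riribnuv, fewgitum → fefewgitum) repeat the first consonant+vowel as a prefix.
The other patterns: stems whose last vowel is 'a' or 'o' delete the last vowel and add -um; stems whose last vowel is 'e' or 'i' add so- … -ob around the stem.
So govdug → gogovdug.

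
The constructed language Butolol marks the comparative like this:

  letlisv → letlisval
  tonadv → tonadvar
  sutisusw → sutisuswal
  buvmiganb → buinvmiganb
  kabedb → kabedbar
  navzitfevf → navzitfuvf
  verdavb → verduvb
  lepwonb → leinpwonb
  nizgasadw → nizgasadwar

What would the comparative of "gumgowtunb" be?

guinmgowtunb

sutisusw and nizgasadw both end in -w yet inflect differently (sutisuswal, nizgasadwar), so the final letter is not what conditions the rule; the second-to-last letter is.
"gumgowtunb" has second-to-last letter 'n'. The stems whose second-to-last letter is 'n' (lepwonb → leinpwonb, buvmiganb → buinvmiganb) insert -in- after the first vowel.
So gumgowtunb → guinmgowtunb.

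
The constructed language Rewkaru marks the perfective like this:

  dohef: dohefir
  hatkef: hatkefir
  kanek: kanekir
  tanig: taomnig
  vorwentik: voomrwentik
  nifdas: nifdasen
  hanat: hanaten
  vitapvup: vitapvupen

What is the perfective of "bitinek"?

bitinekir

kanek and vorwentik both end in -k yet inflect differently (kanekir, voomrwentik), so the final letter is not what conditions the rule; the last vowel is.
"bitinek" has last vowel 'e'. The stems whose last vowel is 'e' (dohef → dohefir, hatkef → hatkefir, kanek → kanekir) add -ir.
The other patterns: stems whose last vowel is 'i' insert -om- after the first vowel; stems whose last vowel is 'a' or 'u' add -en.
So bitinek → bitinekir.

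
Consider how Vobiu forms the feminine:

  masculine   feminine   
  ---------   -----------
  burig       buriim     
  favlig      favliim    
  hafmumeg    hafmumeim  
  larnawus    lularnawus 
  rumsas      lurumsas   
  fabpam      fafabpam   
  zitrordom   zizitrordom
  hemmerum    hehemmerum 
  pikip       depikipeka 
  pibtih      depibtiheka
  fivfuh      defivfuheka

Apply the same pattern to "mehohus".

rumsas and fabpam both have last vowel 'a' yet inflect differently (lurumsas, fafabpam), so the last vowel is not what conditions the rule; the final letter is.
"mehohus" ends in -s. The stems ending in -s (larnawus → lularnawus, rumsas → lurumsas) add the prefix lu-.
So mehohus → lumehohus.

lumehohus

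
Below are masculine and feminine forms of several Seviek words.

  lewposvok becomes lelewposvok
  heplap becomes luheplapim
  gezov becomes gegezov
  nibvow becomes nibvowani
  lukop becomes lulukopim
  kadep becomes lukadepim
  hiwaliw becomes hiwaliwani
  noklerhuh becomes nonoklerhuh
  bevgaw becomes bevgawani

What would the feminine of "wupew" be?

wupewani

lukop and nibvow both have last vowel 'o' yet inflect differently (lulukopim, nibvowani), so the last vowel is not what conditions the rule; the final letter is.
"wupew" ends in -w. The stems ending in -w (nibvow → nibvowani, bevgaw → bevgawani, hiwaliw → hiwaliwani) add -ani.
So wupew → wupewani.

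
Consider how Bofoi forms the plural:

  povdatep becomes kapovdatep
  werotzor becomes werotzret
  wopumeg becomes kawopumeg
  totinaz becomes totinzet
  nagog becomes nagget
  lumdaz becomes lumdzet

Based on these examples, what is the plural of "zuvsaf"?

zuvsfet

"zuvsaf" has last vowel 'a'. The stems whose last vowel is 'a' (totinaz → totinzet, lumdaz → lumdzet) delete the last vowel and add -et.
The other pattern: stems whose last vowel is 'e' add the prefix ka-.
So zuvsaf → zuvsfet.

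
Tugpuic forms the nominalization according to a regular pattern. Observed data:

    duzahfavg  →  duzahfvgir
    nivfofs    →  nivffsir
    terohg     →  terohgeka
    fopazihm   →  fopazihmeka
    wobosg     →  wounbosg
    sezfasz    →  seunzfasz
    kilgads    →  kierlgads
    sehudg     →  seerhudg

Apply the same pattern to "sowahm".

sowahmeka

duzahfavg and terohg both end in -g yet inflect differently (duzahfvgir, terohgeka), so the final letter is not what conditions the rule; the second-to-last letter is.
"sowahm" has second-to-last letter 'h'. The stems whose second-to-last letter is 'h' (terohg → terohgeka, fopazihm → fopazihmeka) add -eka.
The other patterns: stems whose second-to-last letter is 'f' or 'v' delete the last vowel and add -ir; stems whose second-to-last letter is 's' insert -un- after the first vowel; stems whose second-to-last letter is 'd' insert -er- after the first vowel.
So sowahm → sowahmeka.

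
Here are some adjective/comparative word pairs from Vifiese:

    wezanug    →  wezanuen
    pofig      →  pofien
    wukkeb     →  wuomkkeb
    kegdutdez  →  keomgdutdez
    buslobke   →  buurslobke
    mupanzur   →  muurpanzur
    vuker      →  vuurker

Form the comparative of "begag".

wukkeb and buslobke both have last vowel 'e' yet inflect differently (wuomkkeb, buurslobke), so the last vowel is not what conditions the rule; the final letter is.
"begag" ends in -g. The stems ending in -g (wezanug → wezanuen, pofig → pofien) drop the final letter and add -en.
The other patterns: stems ending in -b or -z insert -om- after the first vowel; stems ending in -e or -r insert -ur- after the first vowel.
So begag → begaen.

begaen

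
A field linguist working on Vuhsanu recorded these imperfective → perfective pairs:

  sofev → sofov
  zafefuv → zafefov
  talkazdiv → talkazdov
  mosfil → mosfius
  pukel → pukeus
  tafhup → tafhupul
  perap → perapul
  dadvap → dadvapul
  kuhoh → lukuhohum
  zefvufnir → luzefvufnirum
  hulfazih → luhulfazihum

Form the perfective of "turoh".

luturohum

talkazdiv and mosfil both have last vowel 'i' yet inflect differently (talkazdov, mosfius), so the last vowel is not what conditions the rule; the final letter is.
"turoh" ends in -h. The stems ending in -h (kuhoh → lukuhohum, hulfazih → luhulfazihum) add lu- … -um around the stem.
The other patterns: stems ending in -v change the last vowel to 'o'; stems ending in -l drop the final letter and add -us; stems ending in -p add -ul.
So turoh → luturohum.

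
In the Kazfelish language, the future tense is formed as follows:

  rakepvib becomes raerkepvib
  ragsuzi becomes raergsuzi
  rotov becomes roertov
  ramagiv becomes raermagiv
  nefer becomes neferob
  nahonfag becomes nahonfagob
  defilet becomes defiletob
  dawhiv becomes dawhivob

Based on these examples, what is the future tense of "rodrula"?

roerdrula

rotov and dawhiv both end in -v yet inflect differently (roertov, dawhivob), so the final letter is not what conditions the rule; the first letter is.
"rodrula" begins with r-. The stems beginning with r- (rakepvib → raerkepvib, ragsuzi → raergsuzi, rotov → roertov) insert -er- after the first vowel.
So rodrula → roerdrula.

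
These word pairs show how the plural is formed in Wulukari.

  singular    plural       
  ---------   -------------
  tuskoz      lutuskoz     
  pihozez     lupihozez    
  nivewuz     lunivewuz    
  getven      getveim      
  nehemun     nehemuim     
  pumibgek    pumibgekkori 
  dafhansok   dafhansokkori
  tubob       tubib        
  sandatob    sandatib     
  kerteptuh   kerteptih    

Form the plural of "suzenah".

suzenih

pihozez and getven both have last vowel 'e' yet inflect differently (lupihozez, getveim), so the last vowel is not what conditions the rule; the final letter is.
"suzenah" ends in -h. The one such stem in the data (kerteptuh → kerteptih) changes the last vowel to 'i' (as do tubob, sandatob), so the same rule applies.
The other patterns: stems ending in -z add the prefix lu-; stems ending in -n drop the final letter and add -im; stems ending in -k double the final consonant and add -ori.
So suzenah → suzenih.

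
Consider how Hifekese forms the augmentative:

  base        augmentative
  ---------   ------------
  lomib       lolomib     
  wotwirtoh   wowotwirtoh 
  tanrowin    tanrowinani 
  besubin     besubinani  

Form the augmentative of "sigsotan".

lomib and tanrowin both have last vowel 'i' yet inflect differently (lolomib, tanrowinani), so the last vowel is not what conditions the rule; the final letter is.
"sigsotan" ends in -n. The stems ending in -n (tanrowin → tanrowinani, besubin → besubinani) add -ani.
So sigsotan → sigsotanani.

sigsotanani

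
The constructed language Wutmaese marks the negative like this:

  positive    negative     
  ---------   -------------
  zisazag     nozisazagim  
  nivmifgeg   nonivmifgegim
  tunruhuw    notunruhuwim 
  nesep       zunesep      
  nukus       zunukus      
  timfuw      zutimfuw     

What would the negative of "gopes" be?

tunruhuw and timfuw both end in -w yet inflect differently (notunruhuwim, zutimfuw), so the final letter is not what conditions the rule; the number of vowels is.
"gopes" has 2 vowels. The stems with 2 vowels (nesep → zunesep, nukus → zunukus, timfuw → zutimfuw) add the prefix zu-.
The other pattern: stems with 3 vowels add no- … -im around the stem.
So gopes → zugopes.

zugopes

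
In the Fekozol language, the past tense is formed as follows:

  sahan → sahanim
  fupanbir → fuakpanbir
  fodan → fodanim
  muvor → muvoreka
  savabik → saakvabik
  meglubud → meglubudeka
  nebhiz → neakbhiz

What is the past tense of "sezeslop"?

"sezeslop" has last vowel 'o'. The one such stem in the data (muvor → muvoreka) adds -eka, so the same rule applies.
So sezeslop → sezeslopeka.

sezeslopeka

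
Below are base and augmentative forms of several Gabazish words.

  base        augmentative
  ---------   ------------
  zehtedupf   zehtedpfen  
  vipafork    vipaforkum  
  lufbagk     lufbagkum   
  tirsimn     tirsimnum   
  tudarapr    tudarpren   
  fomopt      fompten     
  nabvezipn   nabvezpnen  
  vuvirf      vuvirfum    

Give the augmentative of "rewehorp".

nabvezipn and tirsimn both end in -n yet inflect differently (nabvezpnen, tirsimnum), so the final letter is not what conditions the rule; the second-to-last letter is.
"rewehorp" has second-to-last letter 'r'. The stems whose second-to-last letter is 'r' (vuvirf → vuvirfum, vipafork → vipaforkum) add -um.
So rewehorp → rewehorpum.

rewehorpum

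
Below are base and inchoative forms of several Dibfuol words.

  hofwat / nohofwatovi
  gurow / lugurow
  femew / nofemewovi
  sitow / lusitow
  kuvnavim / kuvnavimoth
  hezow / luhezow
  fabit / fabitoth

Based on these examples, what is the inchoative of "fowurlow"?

lufowurlow

"fowurlow" has last vowel 'o'. The stems whose last vowel is 'o' (gurow → lugurow, sitow → lusitow, hezow → luhezow) add the prefix lu-.
The other patterns: stems whose last vowel is 'i' add -oth; stems whose last vowel is 'a' or 'e' add no- … -ovi around the stem.
So fowurlow → lufowurlow.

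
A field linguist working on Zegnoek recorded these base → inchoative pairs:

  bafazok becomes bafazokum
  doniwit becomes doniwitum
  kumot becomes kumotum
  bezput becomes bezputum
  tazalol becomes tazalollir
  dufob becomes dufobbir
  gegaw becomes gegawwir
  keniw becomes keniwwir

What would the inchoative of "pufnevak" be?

pufnevakum

bafazok and tazalol both have last vowel 'o' yet inflect differently (bafazokum, tazalollir), so the last vowel is not what conditions the rule; the final letter is.
"pufnevak" ends in -k. The one such stem in the data (bafazok → bafazokum) adds -um, so the same rule applies.
The other pattern: stems ending in -b, -l or -w double the final consonant and add -ir.
So pufnevak → pufnevakum.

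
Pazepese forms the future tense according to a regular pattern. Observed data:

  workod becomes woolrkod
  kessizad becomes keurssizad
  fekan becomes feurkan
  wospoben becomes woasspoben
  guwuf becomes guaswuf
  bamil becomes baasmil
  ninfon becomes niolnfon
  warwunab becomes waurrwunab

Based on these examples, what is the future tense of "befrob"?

fekan and ninfon both end in -n yet inflect differently (feurkan, niolnfon), so the final letter is not what conditions the rule; the last vowel is.
"befrob" has last vowel 'o'. The stems whose last vowel is 'o' (ninfon → niolnfon, workod → woolrkod) insert -ol- after the first vowel.
The other patterns: stems whose last vowel is 'a' insert -ur- after the first vowel; stems whose last vowel is 'e', 'i' or 'u' insert -as- after the first vowel.
So befrob → beolfrob.

beolfrob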